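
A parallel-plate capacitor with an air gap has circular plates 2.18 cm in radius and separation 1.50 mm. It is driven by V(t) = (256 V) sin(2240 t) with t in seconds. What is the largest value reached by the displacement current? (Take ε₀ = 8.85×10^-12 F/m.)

The displacement current equals the conduction current C dV/dt, which peaks at C V₀ ω.
With C = ε₀A/d = (8.85×10^-12)(1.493×10^-3)/(1.50×10^-3) = 8.809×10^-12 F and ω = 2240 rad/s, I_d,max = (8.809×10^-12)(256)(2240) = 5.05×10^-6 A.

5.05×10^-6 A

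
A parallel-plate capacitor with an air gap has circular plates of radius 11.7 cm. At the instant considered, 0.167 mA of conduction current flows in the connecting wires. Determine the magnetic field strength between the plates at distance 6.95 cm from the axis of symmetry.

No conduction current crosses the gap, so I_d there equals the 1.67×10^-4 A in the leads.
For r < R the Ampère–Maxwell law gives B(2πr) = μ₀ I_d (r²/R²), so B = μ₀ I_d r/(2πR²) = (4π×10^-7)(1.67×10^-4)(0.0695)/(2π·0.117²) = 1.70×10^-10 T.

1.70×10^-10 T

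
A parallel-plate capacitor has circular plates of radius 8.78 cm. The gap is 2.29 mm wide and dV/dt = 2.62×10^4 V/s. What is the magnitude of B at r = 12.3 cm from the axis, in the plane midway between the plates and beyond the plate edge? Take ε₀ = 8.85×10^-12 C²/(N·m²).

dE/dt = (dV/dt)/d = 1.144×10^7 V/(m·s); I_d = ε₀(πR²)(dE/dt) = (8.85×10^-12)(0.02422)(1.144×10^7) = 2.452×10^-6 A.
For r ≥ R the full I_d is enclosed: B = μ₀ I_d/(2πr) = (4π×10^-7)(2.452×10^-6)/(2π·0.123) = 3.99×10^-12 T.

3.99×10^-12 T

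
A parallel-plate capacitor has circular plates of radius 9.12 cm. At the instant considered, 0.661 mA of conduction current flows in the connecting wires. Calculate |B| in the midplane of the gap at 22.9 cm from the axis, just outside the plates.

5.77×10^-10 T

By continuity the displacement current in the gap matches the conduction current: I_d = 6.61×10^-4 A.
For r ≥ R the full I_d is enclosed: B = μ₀ I_d/(2πr) = (4π×10^-7)(6.61×10^-4)/(2π·0.229) = 5.77×10^-10 T.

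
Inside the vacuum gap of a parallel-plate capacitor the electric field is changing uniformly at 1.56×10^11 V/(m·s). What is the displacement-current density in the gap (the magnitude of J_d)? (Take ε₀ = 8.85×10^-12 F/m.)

The displacement-current density is ε₀ ∂E/∂t = (8.85×10^-12)(1.56×10^11) = 1.38 A/m².

1.38 A/m²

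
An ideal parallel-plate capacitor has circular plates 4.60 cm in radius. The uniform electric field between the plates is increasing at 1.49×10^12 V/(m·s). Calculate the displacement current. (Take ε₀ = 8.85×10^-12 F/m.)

0.0877 A

I_d = ε₀ A (dE/dt) = (8.85×10^-12)(6.648×10^-3 m²)(1.49×10^12) = 0.0877 A.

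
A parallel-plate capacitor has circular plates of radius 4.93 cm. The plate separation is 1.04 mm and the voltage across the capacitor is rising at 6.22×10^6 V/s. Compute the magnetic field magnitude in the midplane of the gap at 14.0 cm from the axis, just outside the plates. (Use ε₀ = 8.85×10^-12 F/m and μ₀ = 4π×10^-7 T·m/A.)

5.77×10^-10 T

dE/dt = (dV/dt)/d = 5.981×10^9 V/(m·s); I_d = ε₀(πR²)(dE/dt) = (8.85×10^-12)(7.636×10^-3)(5.981×10^9) = 4.042×10^-4 A.
Outside the plates the loop encloses all of I_d, so B·2πr = μ₀ I_d and B = 5.77×10^-10 T.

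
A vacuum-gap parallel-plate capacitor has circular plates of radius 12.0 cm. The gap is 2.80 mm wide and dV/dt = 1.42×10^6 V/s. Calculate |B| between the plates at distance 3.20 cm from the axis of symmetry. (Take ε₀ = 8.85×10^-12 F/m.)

9.02×10^-11 T

dE/dt = (dV/dt)/d = 5.071×10^8 V/(m·s); I_d = ε₀(πR²)(dE/dt) = (8.85×10^-12)(0.04524)(5.071×10^8) = 2.030×10^-4 A.
For r < R the Ampère–Maxwell law gives B(2πr) = μ₀ I_d (r²/R²), so B = μ₀ I_d r/(2πR²) = (4π×10^-7)(2.030×10^-4)(0.0320)/(2π·0.120²) = 9.02×10^-11 T.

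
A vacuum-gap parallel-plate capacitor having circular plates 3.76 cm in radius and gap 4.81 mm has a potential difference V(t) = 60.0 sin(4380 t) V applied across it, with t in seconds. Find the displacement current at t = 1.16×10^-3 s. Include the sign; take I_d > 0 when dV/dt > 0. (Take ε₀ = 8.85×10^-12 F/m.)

C = ε₀A/d = (8.85×10^-12)(4.441×10^-3)/(4.81×10^-3) = 8.171×10^-12 F. dV/dt = V₀ω·cos(ωt); at ωt = 5.0808 rad this factor is 0.3601.
I_d = C dV/dt = (8.171×10^-12)(60.0)(4380)(0.3601) = 7.73×10^-7 A.

7.73×10^-7 A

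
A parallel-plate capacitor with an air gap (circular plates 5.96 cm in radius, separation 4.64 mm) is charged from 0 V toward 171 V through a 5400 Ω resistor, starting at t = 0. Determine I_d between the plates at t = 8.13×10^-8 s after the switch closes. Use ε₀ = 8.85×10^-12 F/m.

C = ε₀A/d = (8.85×10^-12)(0.01116)/(4.64×10^-3) = 2.129×10^-11 F, so τ = RC = 1.150×10^-7 s.
The conduction current is I(t) = (V₀/R) e^(−t/τ), and the displacement current between the plates equals it.
t/τ = 0.7070; I_d = (171/5400) · e^(−0.7070) = (0.03167)(0.4931) = 0.0156 A.

0.0156 A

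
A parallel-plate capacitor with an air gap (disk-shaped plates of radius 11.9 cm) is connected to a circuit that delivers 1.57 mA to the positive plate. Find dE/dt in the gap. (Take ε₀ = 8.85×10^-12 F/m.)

3.99×10^9 V/(m·s)

By continuity, I_d in the gap equals the 1.57 mA flowing in the wire.
Inverting I_d = ε₀ A dE/dt gives dE/dt = 1.57×10^-3 / (8.85×10^-12 · 0.04449) = 3.99×10^9 V/(m·s).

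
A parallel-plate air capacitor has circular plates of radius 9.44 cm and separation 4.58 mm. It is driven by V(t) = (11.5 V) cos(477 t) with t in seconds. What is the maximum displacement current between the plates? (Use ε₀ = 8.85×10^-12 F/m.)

2.97×10^-7 A

(dE/dt)_max = V₀ω/d = 1.198×10^6 V/(m·s); ω = 477 rad/s.
I_d,max = ε₀ A (dE/dt)_max = (8.85×10^-12)(0.02800)(1.198×10^6) = 2.97×10^-7 A.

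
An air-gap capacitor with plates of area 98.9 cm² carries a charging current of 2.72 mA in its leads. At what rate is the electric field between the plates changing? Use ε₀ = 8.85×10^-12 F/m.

The displacement current between the plates equals the conduction current, I_d = 2.72 mA.
Inverting I_d = ε₀ A dE/dt gives dE/dt = 2.72×10^-3 / (8.85×10^-12 · 9.89×10^-3) = 3.11×10^10 V/(m·s).

3.11×10^10 V/(m·s)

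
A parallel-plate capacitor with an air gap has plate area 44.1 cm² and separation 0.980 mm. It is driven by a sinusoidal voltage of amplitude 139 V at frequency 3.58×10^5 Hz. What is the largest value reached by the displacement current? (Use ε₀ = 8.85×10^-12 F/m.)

The displacement current equals the conduction current C dV/dt, which peaks at C V₀ ω.
With C = ε₀A/d = (8.85×10^-12)(4.41×10^-3)/(9.80×10^-4) = 3.983×10^-11 F and ω = 2πf = 2.249×10^6 rad/s, I_d,max = (3.983×10^-11)(139)(2.249×10^6) = 0.0125 A.

0.0125 A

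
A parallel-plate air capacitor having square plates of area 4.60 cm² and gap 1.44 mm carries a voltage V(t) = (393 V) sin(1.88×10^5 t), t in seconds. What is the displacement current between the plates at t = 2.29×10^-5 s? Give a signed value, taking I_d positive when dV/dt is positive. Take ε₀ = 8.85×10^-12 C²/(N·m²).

C = ε₀A/d = (8.85×10^-12)(4.60×10^-4)/(1.44×10^-3) = 2.827×10^-12 F. dV/dt = V₀ω·cos(ωt); at ωt = 4.3052 rad this factor is -0.3960.
I_d = C dV/dt = (2.827×10^-12)(393)(1.88×10^5)(-0.3960) = -8.27×10^-5 A.

-8.27×10^-5 A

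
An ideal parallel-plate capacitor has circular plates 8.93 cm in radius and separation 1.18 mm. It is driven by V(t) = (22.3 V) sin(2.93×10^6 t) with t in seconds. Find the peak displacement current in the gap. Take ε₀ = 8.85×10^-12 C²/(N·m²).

0.0123 A

(dE/dt)_max = V₀ω/d = 5.537×10^10 V/(m·s); ω = 2.93×10^6 rad/s.
I_d,max = ε₀ A (dE/dt)_max = (8.85×10^-12)(0.02505)(5.537×10^10) = 0.0123 A.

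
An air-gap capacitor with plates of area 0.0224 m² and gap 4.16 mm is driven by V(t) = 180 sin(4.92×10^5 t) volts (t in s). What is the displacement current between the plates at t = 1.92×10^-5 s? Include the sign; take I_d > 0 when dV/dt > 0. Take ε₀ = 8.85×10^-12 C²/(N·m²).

-4.22×10^-3 A

C = ε₀A/d = (8.85×10^-12)(0.0224)/(4.16×10^-3) = 4.765×10^-11 F. dV/dt = V₀ω·cos(ωt); at ωt = 9.4464 rad this factor is -0.9998.
I_d = C dV/dt = (4.765×10^-11)(180)(4.92×10^5)(-0.9998) = -4.22×10^-3 A.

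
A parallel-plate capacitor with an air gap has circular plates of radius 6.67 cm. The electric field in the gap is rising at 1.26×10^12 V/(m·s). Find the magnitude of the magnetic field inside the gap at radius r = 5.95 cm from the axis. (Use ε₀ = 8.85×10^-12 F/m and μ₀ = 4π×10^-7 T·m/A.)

4.17×10^-7 T

I_d = ε₀ dΦ_E/dt = ε₀ πR² (dE/dt) = (8.85×10^-12)(0.01398)(1.26×10^12) = 0.1559 A through the full plate area.
An Ampèrian loop of radius r encloses a fraction (r/R)² of I_d. Then B·2πr = μ₀ I_d (r/R)², giving B = μ₀ I_d r/(2πR²) = 4.17×10^-7 T.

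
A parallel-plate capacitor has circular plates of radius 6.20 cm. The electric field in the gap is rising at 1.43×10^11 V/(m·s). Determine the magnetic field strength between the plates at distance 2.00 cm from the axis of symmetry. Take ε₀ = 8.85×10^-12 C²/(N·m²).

Total displacement current: I_d = ε₀(πR²)(dE/dt) = (8.85×10^-12)(0.01208)(1.43×10^11) = 0.01529 A.
An Ampèrian loop of radius r encloses a fraction (r/R)² of I_d. Then B·2πr = μ₀ I_d (r/R)², giving B = μ₀ I_d r/(2πR²) = 1.59×10^-8 T.

1.59×10^-8 T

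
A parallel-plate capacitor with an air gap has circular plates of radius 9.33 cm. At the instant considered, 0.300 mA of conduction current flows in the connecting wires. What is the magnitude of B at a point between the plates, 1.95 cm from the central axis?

Between the plates the displacement current equals the wire current: I_d = 0.300 mA = 3.00×10^-4 A.
For r < R the Ampère–Maxwell law gives B(2πr) = μ₀ I_d (r²/R²), so B = μ₀ I_d r/(2πR²) = (4π×10^-7)(3.00×10^-4)(0.0195)/(2π·0.0933²) = 1.34×10^-10 T.

1.34×10^-10 T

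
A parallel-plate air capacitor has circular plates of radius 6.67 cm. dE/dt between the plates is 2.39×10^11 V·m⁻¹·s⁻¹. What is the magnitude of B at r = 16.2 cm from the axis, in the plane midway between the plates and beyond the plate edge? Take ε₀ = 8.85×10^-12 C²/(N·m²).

3.65×10^-8 T

I_d = ε₀ dΦ_E/dt = ε₀ πR² (dE/dt) = (8.85×10^-12)(0.01398)(2.39×10^11) = 0.02957 A through the full plate area.
Outside the plates the loop encloses all of I_d, so B·2πr = μ₀ I_d and B = 3.65×10^-8 T.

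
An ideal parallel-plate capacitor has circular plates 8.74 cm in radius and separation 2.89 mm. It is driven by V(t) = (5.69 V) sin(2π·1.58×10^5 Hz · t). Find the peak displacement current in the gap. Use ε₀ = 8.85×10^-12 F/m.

C = ε₀A/d = (8.85×10^-12)(0.02400)/(2.89×10^-3) = 7.349×10^-11 F; ω = 2πf = 9.927×10^5 rad/s.
I_d = C dV/dt, so |I_d|_max = C V₀ ω = (7.349×10^-11)(5.69)(9.927×10^5) = 4.15×10^-4 A.

4.15×10^-4 A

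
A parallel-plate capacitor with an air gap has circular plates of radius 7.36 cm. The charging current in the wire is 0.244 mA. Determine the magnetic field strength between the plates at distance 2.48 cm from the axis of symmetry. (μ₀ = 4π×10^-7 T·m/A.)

By continuity the displacement current in the gap matches the conduction current: I_d = 2.44×10^-4 A.
An Ampèrian loop of radius r encloses a fraction (r/R)² of I_d. Then B·2πr = μ₀ I_d (r/R)², giving B = μ₀ I_d r/(2πR²) = 2.23×10^-10 T.

2.23×10^-10 T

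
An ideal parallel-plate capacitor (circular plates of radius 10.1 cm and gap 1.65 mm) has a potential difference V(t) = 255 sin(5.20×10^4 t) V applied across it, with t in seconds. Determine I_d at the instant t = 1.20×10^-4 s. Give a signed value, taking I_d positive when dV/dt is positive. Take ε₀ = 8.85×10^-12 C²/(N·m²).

2.28×10^-3 A

dE/dt = (V₀ω/d)·cos(ωt) with ωt = 6.24 rad: (255)(5.20×10^4)(0.9991)/(1.65×10^-3) = 8.029×10^9 V/(m·s).
I_d = ε₀ A dE/dt = (8.85×10^-12)(0.03205)(8.029×10^9) = 2.28×10^-3 A.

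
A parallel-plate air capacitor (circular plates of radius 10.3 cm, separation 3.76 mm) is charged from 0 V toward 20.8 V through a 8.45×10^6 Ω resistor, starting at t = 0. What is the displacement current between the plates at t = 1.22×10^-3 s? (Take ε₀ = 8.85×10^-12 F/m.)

With C = ε₀A/d = (8.85×10^-12)(0.03333)/(3.76×10^-3) = 7.845×10^-11 F, the time constant is τ = RC = 6.629×10^-4 s, so t/τ = 1.840 and e^(−t/τ) = 0.1588.
I_d = I_cond = (V₀/R) e^(−t/τ) = (2.462×10^-6)(0.1588) = 3.91×10^-7 A.

3.91×10^-7 A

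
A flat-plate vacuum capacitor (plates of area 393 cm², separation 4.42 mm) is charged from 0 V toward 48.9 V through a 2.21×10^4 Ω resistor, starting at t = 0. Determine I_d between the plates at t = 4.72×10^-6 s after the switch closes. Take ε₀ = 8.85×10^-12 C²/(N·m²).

C = ε₀A/d = (8.85×10^-12)(0.0393)/(4.42×10^-3) = 7.869×10^-11 F and τ = RC = 1.739×10^-6 s. I_d in the gap equals the RC charging current.
I_d(t) = (V₀/R) e^(−t/τ) = 2.213×10^-3 · e^(−2.714) = 1.47×10^-4 A.

1.47×10^-4 A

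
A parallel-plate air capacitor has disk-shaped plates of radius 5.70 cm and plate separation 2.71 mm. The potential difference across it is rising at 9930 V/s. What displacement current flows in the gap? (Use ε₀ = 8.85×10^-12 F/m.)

The displacement current equals the charging current C dV/dt. With C = ε₀A/d = (8.85×10^-12)(0.01021)/(2.71×10^-3) = 3.334×10^-11 F, I_d = (3.334×10^-11)(9930) = 3.31×10^-7 A.

3.31×10^-7 A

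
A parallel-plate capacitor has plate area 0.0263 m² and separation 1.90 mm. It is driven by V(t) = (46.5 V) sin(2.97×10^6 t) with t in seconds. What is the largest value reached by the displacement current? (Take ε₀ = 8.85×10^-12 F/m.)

C = ε₀A/d = (8.85×10^-12)(0.0263)/(1.90×10^-3) = 1.225×10^-10 F; ω = 2.97×10^6 rad/s.
I_d = C dV/dt, so |I_d|_max = C V₀ ω = (1.225×10^-10)(46.5)(2.97×10^6) = 0.0169 A.

0.0169 A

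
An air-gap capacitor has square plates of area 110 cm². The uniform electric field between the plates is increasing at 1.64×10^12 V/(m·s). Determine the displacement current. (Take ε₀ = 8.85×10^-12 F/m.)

0.160 A

With a uniform field, Φ_E = EA, so I_d = ε₀ A dE/dt = 0.160 A.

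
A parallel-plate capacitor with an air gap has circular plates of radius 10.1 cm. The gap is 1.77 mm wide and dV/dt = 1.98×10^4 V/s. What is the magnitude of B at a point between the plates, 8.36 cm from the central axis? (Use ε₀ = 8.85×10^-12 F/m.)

5.20×10^-12 T

With E = V/d, dE/dt = 1.119×10^7 V/(m·s) and πR² = 0.03205 m², giving I_d = ε₀ πR² dE/dt = 3.174×10^-6 A.
For r < R the Ampère–Maxwell law gives B(2πr) = μ₀ I_d (r²/R²), so B = μ₀ I_d r/(2πR²) = (4π×10^-7)(3.174×10^-6)(0.0836)/(2π·0.101²) = 5.20×10^-12 T.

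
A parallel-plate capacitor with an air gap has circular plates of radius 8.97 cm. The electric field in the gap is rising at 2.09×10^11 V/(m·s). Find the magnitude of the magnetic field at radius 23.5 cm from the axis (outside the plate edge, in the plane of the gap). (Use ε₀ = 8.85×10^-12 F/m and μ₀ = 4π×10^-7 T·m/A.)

3.98×10^-8 T

I_d = ε₀ dΦ_E/dt = ε₀ πR² (dE/dt) = (8.85×10^-12)(0.02528)(2.09×10^11) = 0.04676 A through the full plate area.
With r > R the enclosed displacement current is the full I_d; B = μ₀ I_d / (2πr) = 3.98×10^-8 T.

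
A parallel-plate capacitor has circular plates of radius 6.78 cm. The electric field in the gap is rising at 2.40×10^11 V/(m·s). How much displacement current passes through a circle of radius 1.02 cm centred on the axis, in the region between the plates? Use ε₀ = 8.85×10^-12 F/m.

6.94×10^-4 A

Through the whole plate area (πR² = 0.01444 m²), I_d = ε₀ πR² dE/dt = 0.03067 A.
The field is uniform, so I_d,enc = I_d (r/R)² = (0.03067)(1.02/6.78)² = 6.94×10^-4 A.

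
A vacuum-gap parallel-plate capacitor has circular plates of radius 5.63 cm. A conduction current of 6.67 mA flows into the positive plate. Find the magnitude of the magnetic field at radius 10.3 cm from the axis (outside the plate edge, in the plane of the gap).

1.30×10^-8 T

No conduction current crosses the gap, so I_d there equals the 6.67×10^-3 A in the leads.
Outside the plates the loop encloses all of I_d, so B·2πr = μ₀ I_d and B = 1.30×10^-8 T.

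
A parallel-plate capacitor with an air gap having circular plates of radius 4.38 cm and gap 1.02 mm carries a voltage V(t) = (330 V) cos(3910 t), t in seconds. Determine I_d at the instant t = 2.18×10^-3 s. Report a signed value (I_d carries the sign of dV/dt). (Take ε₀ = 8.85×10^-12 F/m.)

C = ε₀A/d = (8.85×10^-12)(6.027×10^-3)/(1.02×10^-3) = 5.229×10^-11 F. dV/dt = V₀ω·−sin(ωt); at ωt = 8.5238 rad this factor is -0.7839.
I_d = C dV/dt = (5.229×10^-11)(330)(3910)(-0.7839) = -5.29×10^-5 A.

-5.29×10^-5 A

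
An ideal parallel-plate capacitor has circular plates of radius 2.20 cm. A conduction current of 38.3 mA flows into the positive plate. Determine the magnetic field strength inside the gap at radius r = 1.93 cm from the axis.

3.05×10^-7 T

By continuity the displacement current in the gap matches the conduction current: I_d = 0.0383 A.
For r < R the Ampère–Maxwell law gives B(2πr) = μ₀ I_d (r²/R²), so B = μ₀ I_d r/(2πR²) = (4π×10^-7)(0.0383)(0.0193)/(2π·0.0220²) = 3.05×10^-7 T.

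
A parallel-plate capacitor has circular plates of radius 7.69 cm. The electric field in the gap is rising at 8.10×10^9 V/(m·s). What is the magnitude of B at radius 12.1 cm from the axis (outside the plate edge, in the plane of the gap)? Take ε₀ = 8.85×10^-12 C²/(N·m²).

Total displacement current: I_d = ε₀(πR²)(dE/dt) = (8.85×10^-12)(0.01858)(8.10×10^9) = 1.332×10^-3 A.
Outside the plates the loop encloses all of I_d, so B·2πr = μ₀ I_d and B = 2.20×10^-9 T.

2.20×10^-9 T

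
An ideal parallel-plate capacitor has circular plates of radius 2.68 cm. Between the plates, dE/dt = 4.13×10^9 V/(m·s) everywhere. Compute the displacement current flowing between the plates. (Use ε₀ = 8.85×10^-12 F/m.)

8.25×10^-5 A

With a uniform field, Φ_E = EA, so I_d = ε₀ A dE/dt = 8.25×10^-5 A.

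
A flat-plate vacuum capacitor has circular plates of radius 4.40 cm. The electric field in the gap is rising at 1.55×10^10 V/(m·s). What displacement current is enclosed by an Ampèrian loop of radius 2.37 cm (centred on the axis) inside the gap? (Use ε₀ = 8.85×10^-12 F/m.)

2.42×10^-4 A

Total displacement current: I_d = ε₀(πR²)(dE/dt) = (8.85×10^-12)(6.082×10^-3)(1.55×10^10) = 8.343×10^-4 A.
The field is uniform, so I_d,enc = I_d (r/R)² = (8.343×10^-4)(2.37/4.40)² = 2.42×10^-4 A.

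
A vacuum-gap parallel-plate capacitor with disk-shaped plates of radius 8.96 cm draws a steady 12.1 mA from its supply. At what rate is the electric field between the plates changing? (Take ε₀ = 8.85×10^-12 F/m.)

By continuity, I_d in the gap equals the 12.1 mA flowing in the wire.
Inverting I_d = ε₀ A dE/dt gives dE/dt = 0.0121 / (8.85×10^-12 · 0.02522) = 5.42×10^10 V/(m·s).

5.42×10^10 V/(m·s)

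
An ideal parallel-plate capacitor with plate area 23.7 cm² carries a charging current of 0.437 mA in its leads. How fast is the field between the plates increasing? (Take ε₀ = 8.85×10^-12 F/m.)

2.08×10^10 V/(m·s)

Charge continuity gives I_d = I = 4.37×10^-4 A between the plates.
Inverting I_d = ε₀ A dE/dt gives dE/dt = 4.37×10^-4 / (8.85×10^-12 · 2.37×10^-3) = 2.08×10^10 V/(m·s).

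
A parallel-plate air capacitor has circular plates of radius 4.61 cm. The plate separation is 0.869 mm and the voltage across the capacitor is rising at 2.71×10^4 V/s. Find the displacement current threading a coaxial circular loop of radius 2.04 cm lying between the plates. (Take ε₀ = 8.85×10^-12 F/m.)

3.61×10^-7 A

With E = V/d, dE/dt = 3.119×10^7 V/(m·s) and πR² = 6.677×10^-3 m², giving I_d = ε₀ πR² dE/dt = 1.843×10^-6 A.
Through an area πr² the displacement current is I_d·(πr²/πR²) = I_d (r/R)² = 3.61×10^-7 A.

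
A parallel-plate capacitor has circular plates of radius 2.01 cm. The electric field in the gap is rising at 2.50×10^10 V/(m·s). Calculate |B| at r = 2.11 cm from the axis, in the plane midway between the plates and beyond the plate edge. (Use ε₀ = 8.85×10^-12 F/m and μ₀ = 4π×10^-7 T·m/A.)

I_d = ε₀ dΦ_E/dt = ε₀ πR² (dE/dt) = (8.85×10^-12)(1.269×10^-3)(2.50×10^10) = 2.808×10^-4 A through the full plate area.
For r ≥ R the full I_d is enclosed: B = μ₀ I_d/(2πr) = (4π×10^-7)(2.808×10^-4)/(2π·0.0211) = 2.66×10^-9 T.

2.66×10^-9 T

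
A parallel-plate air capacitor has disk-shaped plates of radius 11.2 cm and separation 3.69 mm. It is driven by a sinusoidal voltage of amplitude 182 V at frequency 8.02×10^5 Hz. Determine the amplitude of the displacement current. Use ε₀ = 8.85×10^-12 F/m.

0.0867 A

The displacement current equals the conduction current C dV/dt, which peaks at C V₀ ω.
With C = ε₀A/d = (8.85×10^-12)(0.03941)/(3.69×10^-3) = 9.452×10^-11 F and ω = 2πf = 5.039×10^6 rad/s, I_d,max = (9.452×10^-11)(182)(5.039×10^6) = 0.0867 A.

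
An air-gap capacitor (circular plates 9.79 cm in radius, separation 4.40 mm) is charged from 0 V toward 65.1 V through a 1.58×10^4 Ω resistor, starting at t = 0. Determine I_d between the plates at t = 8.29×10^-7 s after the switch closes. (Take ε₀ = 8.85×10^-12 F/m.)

1.73×10^-3 A

With C = ε₀A/d = (8.85×10^-12)(0.03011)/(4.40×10^-3) = 6.056×10^-11 F, the time constant is τ = RC = 9.568×10^-7 s, so t/τ = 0.8664 and e^(−t/τ) = 0.4205.
I_d = I_cond = (V₀/R) e^(−t/τ) = (4.120×10^-3)(0.4205) = 1.73×10^-3 A.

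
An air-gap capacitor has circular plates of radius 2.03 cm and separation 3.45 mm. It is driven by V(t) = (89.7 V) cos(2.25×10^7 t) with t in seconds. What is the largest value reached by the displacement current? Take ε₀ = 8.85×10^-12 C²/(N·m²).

(dE/dt)_max = V₀ω/d = 5.850×10^11 V/(m·s); ω = 2.25×10^7 rad/s.
I_d,max = ε₀ A (dE/dt)_max = (8.85×10^-12)(1.295×10^-3)(5.850×10^11) = 6.70×10^-3 A.

6.70×10^-3 A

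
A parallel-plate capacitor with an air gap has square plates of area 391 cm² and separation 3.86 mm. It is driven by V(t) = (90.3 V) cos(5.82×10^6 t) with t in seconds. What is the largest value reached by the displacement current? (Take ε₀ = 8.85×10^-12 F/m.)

(dE/dt)_max = V₀ω/d = 1.362×10^11 V/(m·s); ω = 5.82×10^6 rad/s.
I_d,max = ε₀ A (dE/dt)_max = (8.85×10^-12)(0.0391)(1.362×10^11) = 0.0471 A.

0.0471 A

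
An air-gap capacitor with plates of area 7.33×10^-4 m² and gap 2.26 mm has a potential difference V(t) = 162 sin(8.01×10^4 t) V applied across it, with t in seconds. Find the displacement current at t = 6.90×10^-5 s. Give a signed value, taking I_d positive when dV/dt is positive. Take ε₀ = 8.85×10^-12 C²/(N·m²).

2.71×10^-5 A

dE/dt = (V₀ω/d)·cos(ωt) with ωt = 5.5269 rad: (162)(8.01×10^4)(0.7274)/(2.26×10^-3) = 4.176×10^9 V/(m·s).
I_d = ε₀ A dE/dt = (8.85×10^-12)(7.33×10^-4)(4.176×10^9) = 2.71×10^-5 A.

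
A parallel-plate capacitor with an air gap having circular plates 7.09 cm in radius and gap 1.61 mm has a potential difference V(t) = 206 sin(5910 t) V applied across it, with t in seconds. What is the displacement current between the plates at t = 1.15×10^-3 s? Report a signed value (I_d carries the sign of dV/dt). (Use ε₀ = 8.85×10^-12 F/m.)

dV/dt = (206)(5910)·cos(6.7965) = 1.061×10^6 V/s.
I_d = C dV/dt with C = ε₀A/d = (8.85×10^-12)(0.01579)/(1.61×10^-3) = 8.680×10^-11 F, so I_d = (8.680×10^-11)(1.061×10^6) = 9.21×10^-5 A.

9.21×10^-5 A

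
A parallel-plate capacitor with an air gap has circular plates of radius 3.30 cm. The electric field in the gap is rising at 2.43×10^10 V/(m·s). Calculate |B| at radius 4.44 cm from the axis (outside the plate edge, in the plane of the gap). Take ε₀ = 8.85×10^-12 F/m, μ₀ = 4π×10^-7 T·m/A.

Total displacement current: I_d = ε₀(πR²)(dE/dt) = (8.85×10^-12)(3.421×10^-3)(2.43×10^10) = 7.357×10^-4 A.
With r > R the enclosed displacement current is the full I_d; B = μ₀ I_d / (2πr) = 3.31×10^-9 T.

3.31×10^-9 T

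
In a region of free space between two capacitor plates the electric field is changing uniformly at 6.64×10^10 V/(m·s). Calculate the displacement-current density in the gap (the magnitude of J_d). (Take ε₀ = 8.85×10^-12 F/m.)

0.588 A/m²

J_d = ε₀ ∂E/∂t, so J_d = 0.588 A/m².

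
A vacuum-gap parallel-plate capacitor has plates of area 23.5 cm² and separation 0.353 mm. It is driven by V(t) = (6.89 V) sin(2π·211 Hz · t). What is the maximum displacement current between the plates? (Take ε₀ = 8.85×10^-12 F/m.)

5.38×10^-7 A

C = ε₀A/d = (8.85×10^-12)(2.35×10^-3)/(3.53×10^-4) = 5.892×10^-11 F; ω = 2πf = 1326 rad/s.
I_d = C dV/dt, so |I_d|_max = C V₀ ω = (5.892×10^-11)(6.89)(1326) = 5.38×10^-7 A.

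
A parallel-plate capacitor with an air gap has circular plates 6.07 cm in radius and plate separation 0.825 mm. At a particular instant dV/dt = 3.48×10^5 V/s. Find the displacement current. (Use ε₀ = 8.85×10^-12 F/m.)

The field between the plates is E = V/d, so dE/dt = (3.48×10^5)/(8.25×10^-4 m) = 4.218×10^8 V/(m·s).
I_d = ε₀ A (dE/dt) = (8.85×10^-12)(0.01158)(4.218×10^8) = 4.32×10^-5 A.

4.32×10^-5 A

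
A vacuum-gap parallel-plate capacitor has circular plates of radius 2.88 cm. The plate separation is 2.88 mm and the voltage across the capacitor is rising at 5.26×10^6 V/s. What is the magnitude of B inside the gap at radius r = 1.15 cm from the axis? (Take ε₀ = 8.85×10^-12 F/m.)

1.17×10^-10 T

dE/dt = (dV/dt)/d = 1.826×10^9 V/(m·s); I_d = ε₀(πR²)(dE/dt) = (8.85×10^-12)(2.606×10^-3)(1.826×10^9) = 4.211×10^-5 A.
For r < R the Ampère–Maxwell law gives B(2πr) = μ₀ I_d (r²/R²), so B = μ₀ I_d r/(2πR²) = (4π×10^-7)(4.211×10^-5)(0.0115)/(2π·0.0288²) = 1.17×10^-10 T.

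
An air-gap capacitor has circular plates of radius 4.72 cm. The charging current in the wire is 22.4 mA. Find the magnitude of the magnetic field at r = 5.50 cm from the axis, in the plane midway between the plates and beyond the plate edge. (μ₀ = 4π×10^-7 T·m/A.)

8.15×10^-8 T

By continuity the displacement current in the gap matches the conduction current: I_d = 0.0224 A.
For r ≥ R the full I_d is enclosed: B = μ₀ I_d/(2πr) = (4π×10^-7)(0.0224)/(2π·0.0550) = 8.15×10^-8 T.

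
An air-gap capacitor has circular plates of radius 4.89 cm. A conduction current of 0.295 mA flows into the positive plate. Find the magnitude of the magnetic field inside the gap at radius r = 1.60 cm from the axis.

No conduction current crosses the gap, so I_d there equals the 2.95×10^-4 A in the leads.
For r < R the Ampère–Maxwell law gives B(2πr) = μ₀ I_d (r²/R²), so B = μ₀ I_d r/(2πR²) = (4π×10^-7)(2.95×10^-4)(0.0160)/(2π·0.0489²) = 3.95×10^-10 T.

3.95×10^-10 T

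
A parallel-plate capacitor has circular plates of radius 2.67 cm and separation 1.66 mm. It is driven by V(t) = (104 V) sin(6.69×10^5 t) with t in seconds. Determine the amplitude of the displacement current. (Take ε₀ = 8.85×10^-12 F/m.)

C = ε₀A/d = (8.85×10^-12)(2.240×10^-3)/(1.66×10^-3) = 1.194×10^-11 F; ω = 6.69×10^5 rad/s.
I_d = C dV/dt, so |I_d|_max = C V₀ ω = (1.194×10^-11)(104)(6.69×10^5) = 8.31×10^-4 A.

8.31×10^-4 A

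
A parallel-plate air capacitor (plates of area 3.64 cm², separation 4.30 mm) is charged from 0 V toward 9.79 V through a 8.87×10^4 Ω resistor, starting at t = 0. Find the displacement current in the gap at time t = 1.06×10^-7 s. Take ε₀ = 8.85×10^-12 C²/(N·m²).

2.24×10^-5 A

With C = ε₀A/d = (8.85×10^-12)(3.64×10^-4)/(4.30×10^-3) = 7.492×10^-13 F, the time constant is τ = RC = 6.645×10^-8 s, so t/τ = 1.595 and e^(−t/τ) = 0.2029.
I_d = I_cond = (V₀/R) e^(−t/τ) = (1.104×10^-4)(0.2029) = 2.24×10^-5 A.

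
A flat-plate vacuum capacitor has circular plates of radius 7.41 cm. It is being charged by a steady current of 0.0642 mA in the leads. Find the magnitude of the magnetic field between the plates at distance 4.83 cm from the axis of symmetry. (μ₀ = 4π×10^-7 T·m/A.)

1.13×10^-10 T

Between the plates the displacement current equals the wire current: I_d = 0.0642 mA = 6.42×10^-5 A.
For r < R the Ampère–Maxwell law gives B(2πr) = μ₀ I_d (r²/R²), so B = μ₀ I_d r/(2πR²) = (4π×10^-7)(6.42×10^-5)(0.0483)/(2π·0.0741²) = 1.13×10^-10 T.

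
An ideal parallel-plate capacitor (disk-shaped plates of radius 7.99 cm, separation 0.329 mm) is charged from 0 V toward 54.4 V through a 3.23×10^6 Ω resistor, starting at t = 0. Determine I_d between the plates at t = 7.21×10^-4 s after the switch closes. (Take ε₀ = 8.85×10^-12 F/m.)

With C = ε₀A/d = (8.85×10^-12)(0.02006)/(3.29×10^-4) = 5.396×10^-10 F, the time constant is τ = RC = 1.743×10^-3 s, so t/τ = 0.4137 and e^(−t/τ) = 0.6612.
I_d = I_cond = (V₀/R) e^(−t/τ) = (1.684×10^-5)(0.6612) = 1.11×10^-5 A.

1.11×10^-5 A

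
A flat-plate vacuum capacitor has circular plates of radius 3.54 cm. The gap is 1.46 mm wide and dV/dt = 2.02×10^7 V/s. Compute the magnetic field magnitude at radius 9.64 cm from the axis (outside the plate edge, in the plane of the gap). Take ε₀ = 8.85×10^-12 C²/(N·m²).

I_d = C dV/dt with C = ε₀πR²/d = 2.386×10^-11 F, so I_d = (2.386×10^-11)(2.02×10^7) = 4.820×10^-4 A.
For r ≥ R the full I_d is enclosed: B = μ₀ I_d/(2πr) = (4π×10^-7)(4.820×10^-4)/(2π·0.0964) = 1.00×10^-9 T.

1.00×10^-9 T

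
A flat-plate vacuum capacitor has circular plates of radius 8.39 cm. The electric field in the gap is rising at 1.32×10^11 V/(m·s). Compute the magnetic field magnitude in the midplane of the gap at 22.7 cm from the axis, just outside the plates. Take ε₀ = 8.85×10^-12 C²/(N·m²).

Through the whole plate area (πR² = 0.02211 m²), I_d = ε₀ πR² dE/dt = 0.02583 A.
With r > R the enclosed displacement current is the full I_d; B = μ₀ I_d / (2πr) = 2.28×10^-8 T.

2.28×10^-8 T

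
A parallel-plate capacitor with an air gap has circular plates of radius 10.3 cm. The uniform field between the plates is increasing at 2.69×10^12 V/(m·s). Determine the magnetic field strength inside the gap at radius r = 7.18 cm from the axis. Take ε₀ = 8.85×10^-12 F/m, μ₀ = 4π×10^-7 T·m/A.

1.07×10^-6 T

Through the whole plate area (πR² = 0.03333 m²), I_d = ε₀ πR² dE/dt = 0.7935 A.
For r < R the Ampère–Maxwell law gives B(2πr) = μ₀ I_d (r²/R²), so B = μ₀ I_d r/(2πR²) = (4π×10^-7)(0.7935)(0.0718)/(2π·0.103²) = 1.07×10^-6 T.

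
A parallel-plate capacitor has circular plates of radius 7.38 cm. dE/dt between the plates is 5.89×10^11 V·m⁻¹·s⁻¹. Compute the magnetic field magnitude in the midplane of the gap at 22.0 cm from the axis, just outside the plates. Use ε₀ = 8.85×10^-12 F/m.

I_d = ε₀ dΦ_E/dt = ε₀ πR² (dE/dt) = (8.85×10^-12)(0.01711)(5.89×10^11) = 0.08919 A through the full plate area.
With r > R the enclosed displacement current is the full I_d; B = μ₀ I_d / (2πr) = 8.11×10^-8 T.

8.11×10^-8 T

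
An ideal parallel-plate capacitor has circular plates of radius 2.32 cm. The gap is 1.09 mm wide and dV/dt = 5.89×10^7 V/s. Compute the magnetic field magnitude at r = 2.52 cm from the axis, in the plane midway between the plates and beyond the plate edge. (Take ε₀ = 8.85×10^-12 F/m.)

6.42×10^-9 T

dE/dt = (dV/dt)/d = 5.404×10^10 V/(m·s); I_d = ε₀(πR²)(dE/dt) = (8.85×10^-12)(1.691×10^-3)(5.404×10^10) = 8.087×10^-4 A.
With r > R the enclosed displacement current is the full I_d; B = μ₀ I_d / (2πr) = 6.42×10^-9 T.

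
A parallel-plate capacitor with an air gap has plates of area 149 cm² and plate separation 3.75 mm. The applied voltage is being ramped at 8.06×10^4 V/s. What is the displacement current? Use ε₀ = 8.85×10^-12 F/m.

C = ε₀A/d = (8.85×10^-12)(0.0149)/(3.75×10^-3) = 3.516×10^-11 F.
I_d = C dV/dt = (3.516×10^-11)(8.06×10^4) = 2.83×10^-6 A.

2.83×10^-6 A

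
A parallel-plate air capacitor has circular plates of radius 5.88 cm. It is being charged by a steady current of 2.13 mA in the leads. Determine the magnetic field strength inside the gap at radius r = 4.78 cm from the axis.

By continuity the displacement current in the gap matches the conduction current: I_d = 2.13×10^-3 A.
An Ampèrian loop of radius r encloses a fraction (r/R)² of I_d. Then B·2πr = μ₀ I_d (r/R)², giving B = μ₀ I_d r/(2πR²) = 5.89×10^-9 T.

5.89×10^-9 T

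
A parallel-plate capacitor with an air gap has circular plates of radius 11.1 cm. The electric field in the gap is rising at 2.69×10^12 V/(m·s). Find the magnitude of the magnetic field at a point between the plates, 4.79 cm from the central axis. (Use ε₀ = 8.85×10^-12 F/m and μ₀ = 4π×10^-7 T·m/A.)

Through the whole plate area (πR² = 0.03871 m²), I_d = ε₀ πR² dE/dt = 0.9215 A.
For r < R the Ampère–Maxwell law gives B(2πr) = μ₀ I_d (r²/R²), so B = μ₀ I_d r/(2πR²) = (4π×10^-7)(0.9215)(0.0479)/(2π·0.111²) = 7.16×10^-7 T.

7.16×10^-7 T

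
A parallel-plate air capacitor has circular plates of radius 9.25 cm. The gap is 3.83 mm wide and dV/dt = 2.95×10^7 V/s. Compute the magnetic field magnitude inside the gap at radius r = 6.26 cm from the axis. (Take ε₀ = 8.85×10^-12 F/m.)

dE/dt = (dV/dt)/d = 7.702×10^9 V/(m·s); I_d = ε₀(πR²)(dE/dt) = (8.85×10^-12)(0.02688)(7.702×10^9) = 1.832×10^-3 A.
For r < R the Ampère–Maxwell law gives B(2πr) = μ₀ I_d (r²/R²), so B = μ₀ I_d r/(2πR²) = (4π×10^-7)(1.832×10^-3)(0.0626)/(2π·0.0925²) = 2.68×10^-9 T.

2.68×10^-9 T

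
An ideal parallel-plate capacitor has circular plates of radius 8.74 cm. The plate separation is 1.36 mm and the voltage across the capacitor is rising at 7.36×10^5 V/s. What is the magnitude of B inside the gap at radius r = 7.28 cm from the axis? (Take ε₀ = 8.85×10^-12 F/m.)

With E = V/d, dE/dt = 5.412×10^8 V/(m·s) and πR² = 0.02400 m², giving I_d = ε₀ πR² dE/dt = 1.150×10^-4 A.
An Ampèrian loop of radius r encloses a fraction (r/R)² of I_d. Then B·2πr = μ₀ I_d (r/R)², giving B = μ₀ I_d r/(2πR²) = 2.19×10^-10 T.

2.19×10^-10 T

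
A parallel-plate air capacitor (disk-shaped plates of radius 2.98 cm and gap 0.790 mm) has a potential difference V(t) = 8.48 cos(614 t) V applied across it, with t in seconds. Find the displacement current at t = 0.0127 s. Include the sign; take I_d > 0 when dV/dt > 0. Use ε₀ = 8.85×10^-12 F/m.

-1.62×10^-7 A

dE/dt = (V₀ω/d)·−sin(ωt) with ωt = 7.7978 rad: (8.48)(614)(-0.9984)/(7.90×10^-4) = -6.580×10^6 V/(m·s).
I_d = ε₀ A dE/dt = (8.85×10^-12)(2.790×10^-3)(-6.580×10^6) = -1.62×10^-7 A.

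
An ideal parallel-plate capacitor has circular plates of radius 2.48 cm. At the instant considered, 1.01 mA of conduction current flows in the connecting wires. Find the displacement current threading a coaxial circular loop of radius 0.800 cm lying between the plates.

1.05×10^-4 A

No conduction current crosses the gap, so I_d there equals the 1.01×10^-3 A in the leads.
Through an area πr² the displacement current is I_d·(πr²/πR²) = I_d (r/R)² = 1.05×10^-4 A.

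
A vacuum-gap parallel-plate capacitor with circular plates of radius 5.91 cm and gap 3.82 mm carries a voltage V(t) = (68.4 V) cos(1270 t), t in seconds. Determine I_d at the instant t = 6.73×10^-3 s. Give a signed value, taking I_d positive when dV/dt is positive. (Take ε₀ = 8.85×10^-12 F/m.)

-1.70×10^-6 A

C = ε₀A/d = (8.85×10^-12)(0.01097)/(3.82×10^-3) = 2.541×10^-11 F. dV/dt = V₀ω·−sin(ωt); at ωt = 8.5471 rad this factor is -0.7693.
I_d = C dV/dt = (2.541×10^-11)(68.4)(1270)(-0.7693) = -1.70×10^-6 A.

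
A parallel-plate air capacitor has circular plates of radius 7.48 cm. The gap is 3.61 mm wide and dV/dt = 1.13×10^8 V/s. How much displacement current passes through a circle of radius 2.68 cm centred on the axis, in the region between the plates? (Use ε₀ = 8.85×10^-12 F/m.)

With E = V/d, dE/dt = 3.130×10^10 V/(m·s) and πR² = 0.01758 m², giving I_d = ε₀ πR² dE/dt = 4.870×10^-3 A.
The field is uniform, so I_d,enc = I_d (r/R)² = (4.870×10^-3)(2.68/7.48)² = 6.25×10^-4 A.

6.25×10^-4 A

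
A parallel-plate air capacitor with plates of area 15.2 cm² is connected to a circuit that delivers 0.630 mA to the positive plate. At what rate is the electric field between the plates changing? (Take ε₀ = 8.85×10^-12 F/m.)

The displacement current between the plates equals the conduction current, I_d = 0.630 mA.
Then dE/dt = I_d/(ε₀A) = 4.68×10^10 V/(m·s).

4.68×10^10 V/(m·s)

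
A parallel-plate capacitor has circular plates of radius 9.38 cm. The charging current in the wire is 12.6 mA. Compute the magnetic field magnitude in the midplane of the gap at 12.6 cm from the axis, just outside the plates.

Between the plates the displacement current equals the wire current: I_d = 12.6 mA = 0.0126 A.
For r ≥ R the full I_d is enclosed: B = μ₀ I_d/(2πr) = (4π×10^-7)(0.0126)/(2π·0.126) = 2.00×10^-8 T.

2.00×10^-8 T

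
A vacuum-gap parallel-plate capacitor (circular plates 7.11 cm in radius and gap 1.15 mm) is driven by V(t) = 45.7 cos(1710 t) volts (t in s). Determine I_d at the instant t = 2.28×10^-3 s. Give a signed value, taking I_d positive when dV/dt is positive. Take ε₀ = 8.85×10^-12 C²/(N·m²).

dE/dt = (V₀ω/d)·−sin(ωt) with ωt = 3.8988 rad: (45.7)(1710)(0.6869)/(1.15×10^-3) = 4.668×10^7 V/(m·s).
I_d = ε₀ A dE/dt = (8.85×10^-12)(0.01588)(4.668×10^7) = 6.56×10^-6 A.

6.56×10^-6 A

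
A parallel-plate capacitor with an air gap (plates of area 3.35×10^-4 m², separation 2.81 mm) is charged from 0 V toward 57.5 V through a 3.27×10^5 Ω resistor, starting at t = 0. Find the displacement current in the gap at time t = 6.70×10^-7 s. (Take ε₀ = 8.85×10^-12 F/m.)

With C = ε₀A/d = (8.85×10^-12)(3.35×10^-4)/(2.81×10^-3) = 1.055×10^-12 F, the time constant is τ = RC = 3.450×10^-7 s, so t/τ = 1.942 and e^(−t/τ) = 0.1434.
I_d = I_cond = (V₀/R) e^(−t/τ) = (1.758×10^-4)(0.1434) = 2.52×10^-5 A.

2.52×10^-5 A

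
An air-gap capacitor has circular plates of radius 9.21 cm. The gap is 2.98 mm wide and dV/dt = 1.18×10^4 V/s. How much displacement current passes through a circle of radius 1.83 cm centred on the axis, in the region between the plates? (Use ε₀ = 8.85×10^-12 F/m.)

3.69×10^-8 A

With E = V/d, dE/dt = 3.960×10^6 V/(m·s) and πR² = 0.02665 m², giving I_d = ε₀ πR² dE/dt = 9.340×10^-7 A.
The field is uniform, so I_d,enc = I_d (r/R)² = (9.340×10^-7)(1.83/9.21)² = 3.69×10^-8 A.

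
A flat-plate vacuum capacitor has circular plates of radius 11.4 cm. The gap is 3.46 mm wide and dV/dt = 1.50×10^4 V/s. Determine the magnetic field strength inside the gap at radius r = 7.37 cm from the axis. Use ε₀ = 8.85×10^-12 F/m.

dE/dt = (dV/dt)/d = 4.335×10^6 V/(m·s); I_d = ε₀(πR²)(dE/dt) = (8.85×10^-12)(0.04083)(4.335×10^6) = 1.566×10^-6 A.
∮B·dl = μ₀ I_d,enc with I_d,enc = I_d r²/R² = 6.545×10^-7 A; so B = μ₀ I_d,enc/(2πr) = 1.78×10^-12 T.

1.78×10^-12 T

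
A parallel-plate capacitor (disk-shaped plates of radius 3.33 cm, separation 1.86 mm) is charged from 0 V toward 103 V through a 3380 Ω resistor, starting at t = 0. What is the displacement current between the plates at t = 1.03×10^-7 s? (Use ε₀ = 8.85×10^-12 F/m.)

With C = ε₀A/d = (8.85×10^-12)(3.484×10^-3)/(1.86×10^-3) = 1.658×10^-11 F, the time constant is τ = RC = 5.604×10^-8 s, so t/τ = 1.838 and e^(−t/τ) = 0.1591.
I_d = I_cond = (V₀/R) e^(−t/τ) = (0.03047)(0.1591) = 4.85×10^-3 A.

4.85×10^-3 A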